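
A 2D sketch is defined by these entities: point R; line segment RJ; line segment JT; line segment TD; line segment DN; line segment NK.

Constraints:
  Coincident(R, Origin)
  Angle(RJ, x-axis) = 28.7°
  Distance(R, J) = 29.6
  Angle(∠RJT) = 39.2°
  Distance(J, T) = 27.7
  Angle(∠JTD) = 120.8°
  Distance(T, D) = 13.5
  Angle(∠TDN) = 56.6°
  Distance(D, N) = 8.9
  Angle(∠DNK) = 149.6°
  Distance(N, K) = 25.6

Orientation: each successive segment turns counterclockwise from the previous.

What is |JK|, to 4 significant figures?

5.064

R is at the origin; RJ runs at 28.7° with length 29.6, so J = (25.96, 14.21). ∠RJT = 39.2° gives JT at 169.5° from the x-axis; with |JT| = 27.7, T = (-1.273, 19.26). ∠JTD = 120.8° gives TD at -131.3° from the x-axis; with |TD| = 13.5, D = (-10.18, 9.120). ∠TDN = 56.6° gives DN at -7.900° from the x-axis; with |DN| = 8.9, N = (-1.367, 7.897). ∠DNK = 149.6° gives NK at 22.50° from the x-axis; with |NK| = 25.6, K = (22.28, 17.69). Then |JK| = |K − J| = 5.064.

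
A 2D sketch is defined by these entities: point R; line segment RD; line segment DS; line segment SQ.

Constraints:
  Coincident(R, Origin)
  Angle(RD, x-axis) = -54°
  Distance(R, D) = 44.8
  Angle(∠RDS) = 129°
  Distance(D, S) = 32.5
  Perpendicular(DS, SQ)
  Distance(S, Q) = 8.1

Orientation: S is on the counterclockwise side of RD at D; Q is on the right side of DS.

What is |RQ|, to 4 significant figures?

74.33

R is at the origin; RD runs at -54.0° with length 44.8, so D = 44.8·(cos -54.0°, sin -54.0°) = (26.33, -36.24). ∠RDS = 129.0°, so DS runs at -54.0° + (180° − 129.0°) = -3.000° from the x-axis; with |DS| = 32.5, S = D + 32.5·(cos -3.000°, sin -3.000°) = (58.79, -37.94). DS is perpendicular to SQ; with |SQ| = 8.1 on the right of DS, Q = S + 8.1·(-0.05234, -0.9986) = (58.36, -46.03). Then |RQ| = |Q − R| = 74.33.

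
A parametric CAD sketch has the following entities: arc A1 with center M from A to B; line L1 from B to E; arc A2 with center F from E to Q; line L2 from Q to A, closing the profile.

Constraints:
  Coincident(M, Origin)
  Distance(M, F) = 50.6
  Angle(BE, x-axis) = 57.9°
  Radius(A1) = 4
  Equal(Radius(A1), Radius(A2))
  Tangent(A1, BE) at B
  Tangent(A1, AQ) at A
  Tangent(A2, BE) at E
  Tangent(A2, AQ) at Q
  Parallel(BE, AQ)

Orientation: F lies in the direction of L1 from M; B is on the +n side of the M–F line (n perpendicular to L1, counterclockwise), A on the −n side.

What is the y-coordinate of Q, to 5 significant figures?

40.739

Tangency of A1 to both parallel lines with radius 4.0 puts B and A at M ± 4.0·n: B = (-3.3885, 2.1256), A = (3.3885, -2.1256). Equal radii place E and Q the same way about F: E = F + 4.0·n = (23.500, 44.990), Q = F − 4.0·n = (30.277, 40.739). So Q.y = 40.739.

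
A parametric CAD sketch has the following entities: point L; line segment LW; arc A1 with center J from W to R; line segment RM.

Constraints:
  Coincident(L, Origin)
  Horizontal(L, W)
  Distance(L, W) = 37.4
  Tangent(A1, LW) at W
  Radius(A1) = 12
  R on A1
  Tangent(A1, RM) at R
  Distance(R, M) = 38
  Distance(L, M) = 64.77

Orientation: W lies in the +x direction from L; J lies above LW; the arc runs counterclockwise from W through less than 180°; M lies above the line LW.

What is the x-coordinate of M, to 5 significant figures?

38.852

L is at the origin; LW is horizontal with |LW| = 37.4 and W on the +x side, so W = (37.400, 0.0000). Since A1 is tangent to LW there, JW ⟂ LW, so J = W + (0, 12) = (37.400, 12.000). Since JR ⟂ RM (tangency), |JM| = √(12.0² + 38.0²) = 39.850 regardless of where R sits on A1. So M lies on both circle(L, 64.77) and circle(J, 39.850); the above-LW intersection is M = (38.852, 51.823). R is the foot of the tangent from M: R = (48.967, 15.194).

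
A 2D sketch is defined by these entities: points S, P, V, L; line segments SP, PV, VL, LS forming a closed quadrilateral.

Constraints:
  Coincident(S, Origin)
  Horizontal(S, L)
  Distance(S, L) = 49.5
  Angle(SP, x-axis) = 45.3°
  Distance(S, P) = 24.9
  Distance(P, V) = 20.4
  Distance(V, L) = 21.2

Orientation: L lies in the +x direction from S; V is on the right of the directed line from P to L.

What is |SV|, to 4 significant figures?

28.31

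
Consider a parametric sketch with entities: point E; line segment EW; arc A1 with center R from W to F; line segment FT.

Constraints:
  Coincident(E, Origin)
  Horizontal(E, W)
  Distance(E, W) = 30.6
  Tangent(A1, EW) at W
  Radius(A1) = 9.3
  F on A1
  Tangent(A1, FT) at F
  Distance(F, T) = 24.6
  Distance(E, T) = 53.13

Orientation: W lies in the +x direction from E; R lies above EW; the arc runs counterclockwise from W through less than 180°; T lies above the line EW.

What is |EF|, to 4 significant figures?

40.82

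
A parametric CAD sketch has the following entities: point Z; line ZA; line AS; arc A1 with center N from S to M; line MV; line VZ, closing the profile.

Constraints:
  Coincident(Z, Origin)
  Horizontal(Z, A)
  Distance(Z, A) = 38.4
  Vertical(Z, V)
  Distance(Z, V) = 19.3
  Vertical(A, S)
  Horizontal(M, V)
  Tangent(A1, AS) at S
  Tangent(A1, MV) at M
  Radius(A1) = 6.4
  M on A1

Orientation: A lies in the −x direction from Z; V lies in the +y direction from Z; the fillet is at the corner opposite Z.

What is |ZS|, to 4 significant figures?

40.51

Z is at the origin; ZA is horizontal with |ZA| = 38.4 and A on the −x side, so A = (-38.40, 0.000). Z and V share the same x with |ZV| = 19.3 and V on the +y side, so V = (0.000, 19.30). The virtual corner opposite Z is at (-38.40, 19.30). The tangent condition forces NS to be normal to AS and A1 meets MV tangentially, so NM is at right angles to MV, with radius 6.4, so the center N sits 6.4 in from both sides at N = (-32.00, 12.90). That places the tangent points at S = (-38.40, 12.90) on AS and M = (-32.00, 19.30) on MV. Then |ZS| = |S − Z| = 40.51.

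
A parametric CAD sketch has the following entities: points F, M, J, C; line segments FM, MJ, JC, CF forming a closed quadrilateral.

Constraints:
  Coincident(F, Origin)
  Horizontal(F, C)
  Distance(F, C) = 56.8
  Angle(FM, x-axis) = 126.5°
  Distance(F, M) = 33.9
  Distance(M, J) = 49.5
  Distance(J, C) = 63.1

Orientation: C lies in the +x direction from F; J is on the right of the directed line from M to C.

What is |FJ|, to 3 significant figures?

19.6

Checks: |MJ| = 49.50 ✓; |JC| = 63.10 ✓.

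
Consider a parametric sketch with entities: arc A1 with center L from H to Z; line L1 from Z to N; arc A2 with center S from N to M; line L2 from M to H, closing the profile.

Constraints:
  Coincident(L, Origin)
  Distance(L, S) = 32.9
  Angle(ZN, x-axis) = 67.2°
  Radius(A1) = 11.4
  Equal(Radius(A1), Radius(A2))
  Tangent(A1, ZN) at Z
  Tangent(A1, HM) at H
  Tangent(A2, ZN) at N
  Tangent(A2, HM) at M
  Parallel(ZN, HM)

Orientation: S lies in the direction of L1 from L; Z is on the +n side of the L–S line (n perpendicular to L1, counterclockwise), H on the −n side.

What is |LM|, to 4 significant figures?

34.82

The slot axis is L1's direction at 67.2°, so u = (cos 67.2°, sin 67.2°) = (0.3875, 0.9219) and n = (−sin 67.2°, cos 67.2°) = (-0.9219, 0.3875). L is at the origin and S lies 32.9 along u from L, so S = 32.9·u = (12.75, 30.33). Tangency of A1 to both parallel lines with radius 11.4 puts Z and H at L ± 11.4·n: Z = (-10.51, 4.418), H = (10.51, -4.418). Equal radii place N and M the same way about S: N = S + 11.4·n = (2.240, 34.75), M = S − 11.4·n = (23.26, 25.91). Then |LM| = |M − L| = 34.82.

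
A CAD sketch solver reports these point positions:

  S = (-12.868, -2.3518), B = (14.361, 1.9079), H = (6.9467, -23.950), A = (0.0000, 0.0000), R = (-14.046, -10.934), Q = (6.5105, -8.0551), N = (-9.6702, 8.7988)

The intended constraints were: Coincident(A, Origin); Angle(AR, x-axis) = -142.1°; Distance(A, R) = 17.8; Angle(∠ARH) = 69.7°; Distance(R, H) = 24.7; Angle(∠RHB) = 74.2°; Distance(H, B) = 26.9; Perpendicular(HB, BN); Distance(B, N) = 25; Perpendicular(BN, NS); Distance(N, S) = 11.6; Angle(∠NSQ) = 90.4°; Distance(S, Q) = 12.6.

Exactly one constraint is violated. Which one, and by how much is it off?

Distance(S, Q) = 12.6 — off by 7.60.

A = (0.00, 0.00) ✓; AR at -142.1° ✓; |AR| = 17.80 ✓; ∠ARH = 69.70° ✓; |RH| = 24.70 ✓; ∠RHB = 74.20° ✓; |HB| = 26.90 ✓; ∠(HB, BN) = 90.00° ✓; |BN| = 25.00 ✓; ∠(BN, NS) = 90.00° ✓; |NS| = 11.60 ✓; ∠NSQ = 90.40° ✓; |SQ| = 20.20 ✗.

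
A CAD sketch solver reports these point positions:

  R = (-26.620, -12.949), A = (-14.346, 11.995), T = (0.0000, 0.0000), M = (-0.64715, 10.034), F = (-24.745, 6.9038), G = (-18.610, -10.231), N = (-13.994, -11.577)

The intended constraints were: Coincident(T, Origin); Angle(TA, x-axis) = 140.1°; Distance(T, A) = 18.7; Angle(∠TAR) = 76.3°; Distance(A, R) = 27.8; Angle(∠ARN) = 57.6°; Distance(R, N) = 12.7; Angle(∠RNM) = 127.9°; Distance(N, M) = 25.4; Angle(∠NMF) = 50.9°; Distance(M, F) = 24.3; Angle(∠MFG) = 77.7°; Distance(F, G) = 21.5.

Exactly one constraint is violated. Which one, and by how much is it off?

Distance(F, G) = 21.5 — off by 3.30.

T = (0.00, 0.00) ✓; TA at 140.1° ✓; |TA| = 18.70 ✓; ∠TAR = 76.30° ✓; |AR| = 27.80 ✓; ∠ARN = 57.60° ✓; |RN| = 12.70 ✓; ∠RNM = 127.9° ✓; |NM| = 25.40 ✓; ∠NMF = 50.90° ✓; |MF| = 24.30 ✓; ∠MFG = 77.70° ✓; |FG| = 18.20 ✗.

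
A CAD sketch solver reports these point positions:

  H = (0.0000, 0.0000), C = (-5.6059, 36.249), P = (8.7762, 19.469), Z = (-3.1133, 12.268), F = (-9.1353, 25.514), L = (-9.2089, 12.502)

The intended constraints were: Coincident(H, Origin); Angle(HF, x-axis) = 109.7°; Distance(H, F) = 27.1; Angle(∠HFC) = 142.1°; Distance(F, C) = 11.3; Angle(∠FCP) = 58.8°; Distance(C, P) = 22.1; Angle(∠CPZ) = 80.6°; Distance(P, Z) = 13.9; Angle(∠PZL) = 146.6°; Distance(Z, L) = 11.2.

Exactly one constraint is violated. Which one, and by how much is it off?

Distance(Z, L) = 11.2 — off by 5.10.

H = (0.00, 0.00) ✓; HF at 109.7° ✓; |HF| = 27.10 ✓; ∠HFC = 142.1° ✓; |FC| = 11.30 ✓; ∠FCP = 58.80° ✓; |CP| = 22.10 ✓; ∠CPZ = 80.60° ✓; |PZ| = 13.90 ✓; ∠PZL = 146.6° ✓; |ZL| = 6.100 ✗.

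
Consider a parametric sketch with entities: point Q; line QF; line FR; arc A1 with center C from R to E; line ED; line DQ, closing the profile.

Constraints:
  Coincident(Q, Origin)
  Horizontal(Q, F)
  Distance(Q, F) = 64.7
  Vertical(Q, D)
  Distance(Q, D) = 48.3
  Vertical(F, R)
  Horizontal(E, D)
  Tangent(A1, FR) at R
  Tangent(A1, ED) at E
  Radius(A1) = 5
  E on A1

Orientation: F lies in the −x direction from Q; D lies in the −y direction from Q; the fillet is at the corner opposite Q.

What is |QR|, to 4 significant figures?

77.85

The virtual corner opposite Q is at (-64.70, -48.30). Since A1 is tangent to FR there, CR ⟂ FR and the tangent condition forces CE to be normal to ED, with radius 5.0, so the center C sits 5.0 in from both sides at C = (-59.70, -43.30). That places the tangent points at R = (-64.70, -43.30) on FR and E = (-59.70, -48.30) on ED. Then |QR| = |R − Q| = 77.85.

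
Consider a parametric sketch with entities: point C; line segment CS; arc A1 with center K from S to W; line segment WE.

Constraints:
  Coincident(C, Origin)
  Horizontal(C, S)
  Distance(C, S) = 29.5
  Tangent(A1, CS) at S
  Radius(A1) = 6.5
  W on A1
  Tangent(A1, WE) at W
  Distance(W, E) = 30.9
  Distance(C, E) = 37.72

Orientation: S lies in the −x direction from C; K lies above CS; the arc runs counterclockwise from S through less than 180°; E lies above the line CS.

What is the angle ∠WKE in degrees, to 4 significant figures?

78.12°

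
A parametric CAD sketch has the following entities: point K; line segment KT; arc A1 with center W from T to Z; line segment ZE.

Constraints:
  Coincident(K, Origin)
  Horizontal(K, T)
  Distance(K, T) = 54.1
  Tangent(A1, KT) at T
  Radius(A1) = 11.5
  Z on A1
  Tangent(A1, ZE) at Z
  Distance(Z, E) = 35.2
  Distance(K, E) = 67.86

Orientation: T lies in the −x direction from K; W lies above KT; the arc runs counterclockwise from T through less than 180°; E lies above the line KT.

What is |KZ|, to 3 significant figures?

44.7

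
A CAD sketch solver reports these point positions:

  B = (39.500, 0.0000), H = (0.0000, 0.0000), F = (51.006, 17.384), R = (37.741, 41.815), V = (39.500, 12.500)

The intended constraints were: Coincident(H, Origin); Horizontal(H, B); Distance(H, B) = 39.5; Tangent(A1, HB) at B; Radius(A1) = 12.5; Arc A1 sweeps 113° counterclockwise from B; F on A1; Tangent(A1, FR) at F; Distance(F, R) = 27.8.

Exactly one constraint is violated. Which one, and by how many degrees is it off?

Tangent(A1, FR) at F — off by 5.50°.

H = (0.00, 0.00) ✓; H.y = 0.00, B.y = 0.00 ✓; |HB| = 39.50 ✓; ∠(VB, BH) = 90.00° ✓; |VB| = 12.50 ✓; bearing(V→F) − bearing(V→B) = 113.0° ✓; |VF| = 12.50 ✓; ∠(VF, FR) = 84.50° ✗; |FR| = 27.80 ✓.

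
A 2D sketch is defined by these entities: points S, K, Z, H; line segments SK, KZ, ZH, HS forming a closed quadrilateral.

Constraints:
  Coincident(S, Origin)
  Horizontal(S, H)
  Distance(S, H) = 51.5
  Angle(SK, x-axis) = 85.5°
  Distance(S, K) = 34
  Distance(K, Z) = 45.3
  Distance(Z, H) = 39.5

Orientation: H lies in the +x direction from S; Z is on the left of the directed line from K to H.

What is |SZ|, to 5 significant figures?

61.767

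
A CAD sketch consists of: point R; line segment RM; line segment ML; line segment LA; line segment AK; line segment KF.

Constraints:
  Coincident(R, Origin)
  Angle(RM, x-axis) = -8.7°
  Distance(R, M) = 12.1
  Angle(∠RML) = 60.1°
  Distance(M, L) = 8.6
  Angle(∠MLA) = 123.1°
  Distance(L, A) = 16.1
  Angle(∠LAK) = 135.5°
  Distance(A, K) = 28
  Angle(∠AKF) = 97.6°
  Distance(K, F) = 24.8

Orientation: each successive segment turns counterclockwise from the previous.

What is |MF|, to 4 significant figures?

41.35

R is at the origin; RM runs at -8.7° with length 12.1, so M = (11.96, -1.830). ∠RML = 60.1° gives ML at 111.2° from the x-axis; with |ML| = 8.6, L = (8.851, 6.188). ∠MLA = 123.1° gives LA at 168.1° from the x-axis; with |LA| = 16.1, A = (-6.903, 9.508). ∠LAK = 135.5° gives AK at -147.4° from the x-axis; with |AK| = 28.0, K = (-30.49, -5.578). ∠AKF = 97.6° gives KF at -65.00° from the x-axis; with |KF| = 24.8, F = (-20.01, -28.05). Then |MF| = |F − M| = 41.35.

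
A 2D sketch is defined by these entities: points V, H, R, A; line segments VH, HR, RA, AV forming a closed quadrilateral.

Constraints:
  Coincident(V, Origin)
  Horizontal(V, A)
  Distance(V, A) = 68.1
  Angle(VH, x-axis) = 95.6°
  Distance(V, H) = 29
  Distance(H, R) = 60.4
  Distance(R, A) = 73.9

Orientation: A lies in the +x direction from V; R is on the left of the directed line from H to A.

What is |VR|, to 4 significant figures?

81.01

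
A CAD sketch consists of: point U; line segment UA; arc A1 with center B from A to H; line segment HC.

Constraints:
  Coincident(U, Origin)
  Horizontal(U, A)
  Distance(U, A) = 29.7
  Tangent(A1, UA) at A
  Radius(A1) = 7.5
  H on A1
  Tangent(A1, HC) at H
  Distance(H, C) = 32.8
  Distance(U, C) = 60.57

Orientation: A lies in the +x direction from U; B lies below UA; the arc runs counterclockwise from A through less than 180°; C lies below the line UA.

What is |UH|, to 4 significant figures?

28.13

U is at the origin; UA is horizontal with |UA| = 29.7 and A on the +x side, so A = (29.70, 0.000). Tangency of A1 to UA means the radius BA is perpendicular to UA, so B = A + (0, -7.5) = (29.70, -7.500). Since BH ⟂ HC (tangency), |BC| = √(7.5² + 32.8²) = 33.65 regardless of where H sits on A1. So C lies on both circle(U, 60.57) and circle(B, 33.65); the below-UA intersection is C = (49.79, -34.49). H is the foot of the tangent from C: H = (24.83, -13.21).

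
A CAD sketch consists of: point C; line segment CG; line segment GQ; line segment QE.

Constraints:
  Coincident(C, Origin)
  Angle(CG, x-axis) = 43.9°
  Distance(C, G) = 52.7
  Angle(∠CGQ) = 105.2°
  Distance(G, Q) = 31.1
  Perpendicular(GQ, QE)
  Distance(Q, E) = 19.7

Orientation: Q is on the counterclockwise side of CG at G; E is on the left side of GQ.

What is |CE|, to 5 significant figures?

54.665

C is at the origin; CG runs at 43.9° with length 52.7, so G = 52.7·(cos 43.9°, sin 43.9°) = (37.973, 36.542). ∠CGQ = 105.2°, so GQ runs at 43.9° + (180° − 105.2°) = 118.70° from the x-axis; with |GQ| = 31.1, Q = G + 31.1·(cos 118.70°, sin 118.70°) = (23.038, 63.822). GQ ⟂ QE; with |QE| = 19.7 on the left of GQ, E = Q + 19.7·(-0.87715, -0.48022) = (5.7583, 54.361). Then |CE| = |E − C| = 54.665.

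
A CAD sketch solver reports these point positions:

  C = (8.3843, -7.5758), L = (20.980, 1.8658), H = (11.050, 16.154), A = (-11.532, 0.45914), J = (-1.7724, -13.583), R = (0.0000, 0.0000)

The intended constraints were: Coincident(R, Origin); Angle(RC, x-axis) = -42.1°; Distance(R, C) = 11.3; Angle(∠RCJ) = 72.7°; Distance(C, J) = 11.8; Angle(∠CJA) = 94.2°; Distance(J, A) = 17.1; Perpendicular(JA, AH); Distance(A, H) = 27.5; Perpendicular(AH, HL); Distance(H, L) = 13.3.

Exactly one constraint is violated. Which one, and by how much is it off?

Distance(H, L) = 13.3 — off by 4.10.

R = (0.00, 0.00) ✓; RC at -42.10° ✓; |RC| = 11.30 ✓; ∠RCJ = 72.70° ✓; |CJ| = 11.80 ✓; ∠CJA = 94.20° ✓; |JA| = 17.10 ✓; ∠(JA, AH) = 90.00° ✓; |AH| = 27.50 ✓; ∠(AH, HL) = 90.00° ✓; |HL| = 17.40 ✗.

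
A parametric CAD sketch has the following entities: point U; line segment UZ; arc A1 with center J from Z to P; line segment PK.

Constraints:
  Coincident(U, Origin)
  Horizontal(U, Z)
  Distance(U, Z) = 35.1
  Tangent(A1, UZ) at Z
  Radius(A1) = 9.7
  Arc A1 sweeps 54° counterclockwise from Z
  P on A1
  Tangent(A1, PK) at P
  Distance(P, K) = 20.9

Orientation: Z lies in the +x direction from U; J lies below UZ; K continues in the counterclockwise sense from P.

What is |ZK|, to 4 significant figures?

29.02

On A1, Z sits at bearing 90° from J; a 54° counterclockwise sweep puts P at bearing 144°, so P = J + 9.7·(cos 144°, sin 144°) = (27.25, -3.998). The tangent condition forces JP to be normal to PK, so PK runs along (−sin 144°, cos 144°); with |PK| = 20.9, K = (14.97, -20.91). Then |ZK| = |K − Z| = 29.02.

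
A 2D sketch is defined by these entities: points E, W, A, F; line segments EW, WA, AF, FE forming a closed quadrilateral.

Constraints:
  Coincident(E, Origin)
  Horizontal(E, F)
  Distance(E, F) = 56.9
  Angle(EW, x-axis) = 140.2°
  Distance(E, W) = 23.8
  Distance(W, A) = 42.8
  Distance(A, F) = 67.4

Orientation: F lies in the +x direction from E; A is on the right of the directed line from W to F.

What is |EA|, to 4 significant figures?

26.17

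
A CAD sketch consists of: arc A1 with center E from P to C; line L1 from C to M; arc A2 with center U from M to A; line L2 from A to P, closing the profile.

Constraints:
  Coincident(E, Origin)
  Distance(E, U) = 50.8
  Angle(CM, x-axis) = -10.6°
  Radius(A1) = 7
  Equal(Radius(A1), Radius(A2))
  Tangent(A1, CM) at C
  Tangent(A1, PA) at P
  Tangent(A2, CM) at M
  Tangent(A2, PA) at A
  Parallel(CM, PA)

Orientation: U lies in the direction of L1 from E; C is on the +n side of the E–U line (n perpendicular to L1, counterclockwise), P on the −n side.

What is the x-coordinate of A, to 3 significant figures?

48.6

The slot axis is L1's direction at -10.6°, so u = (cos -10.6°, sin -10.6°) = (0.983, -0.184) and n = (−sin -10.6°, cos -10.6°) = (0.184, 0.983). E is at the origin and U lies 50.8 along u from E, so U = 50.8·u = (49.9, -9.34). Tangency of A1 to both parallel lines with radius 7.0 puts C and P at E ± 7.0·n: C = (1.29, 6.88), P = (-1.29, -6.88). Equal radii place M and A the same way about U: M = U + 7.0·n = (51.2, -2.46), A = U − 7.0·n = (48.6, -16.2). So A.x = 48.6.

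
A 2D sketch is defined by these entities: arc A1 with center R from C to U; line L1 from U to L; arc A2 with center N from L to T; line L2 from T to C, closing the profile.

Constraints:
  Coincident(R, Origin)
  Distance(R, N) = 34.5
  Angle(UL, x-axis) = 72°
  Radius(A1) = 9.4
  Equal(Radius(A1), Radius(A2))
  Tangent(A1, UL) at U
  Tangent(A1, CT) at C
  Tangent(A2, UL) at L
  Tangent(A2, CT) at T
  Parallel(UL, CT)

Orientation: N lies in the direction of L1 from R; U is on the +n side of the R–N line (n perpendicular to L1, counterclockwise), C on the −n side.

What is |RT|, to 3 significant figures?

35.8

The slot axis is L1's direction at 72.0°, so u = (cos 72.0°, sin 72.0°) = (0.309, 0.951) and n = (−sin 72.0°, cos 72.0°) = (-0.951, 0.309). R is at the origin and N lies 34.5 along u from R, so N = 34.5·u = (10.7, 32.8). Tangency of A1 to both parallel lines with radius 9.4 puts U and C at R ± 9.4·n: U = (-8.94, 2.90), C = (8.94, -2.90). Equal radii place L and T the same way about N: L = N + 9.4·n = (1.72, 35.7), T = N − 9.4·n = (19.6, 29.9). Then |RT| = |T − R| = 35.8.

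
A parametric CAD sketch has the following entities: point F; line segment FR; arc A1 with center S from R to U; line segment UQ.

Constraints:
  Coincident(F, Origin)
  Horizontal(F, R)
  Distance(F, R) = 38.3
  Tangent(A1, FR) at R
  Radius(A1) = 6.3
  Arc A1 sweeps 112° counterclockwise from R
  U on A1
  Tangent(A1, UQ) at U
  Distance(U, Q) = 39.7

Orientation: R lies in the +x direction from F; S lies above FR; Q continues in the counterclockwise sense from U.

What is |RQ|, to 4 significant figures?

46.36

F is at the origin; FR is horizontal with |FR| = 38.3 and R on the +x side, so R = (38.30, 0.000). A1 meets FR tangentially, so SR is at right angles to FR, so S = R + (0, 6.3) = (38.30, 6.300). On A1, R sits at bearing -90° from S; a 112° counterclockwise sweep puts U at bearing 22°, so U = S + 6.3·(cos 22°, sin 22°) = (44.14, 8.660). A1 meets UQ tangentially, so SU is at right angles to UQ, so UQ runs along (−sin 22°, cos 22°); with |UQ| = 39.7, Q = (29.27, 45.47). Then |RQ| = |Q − R| = 46.36.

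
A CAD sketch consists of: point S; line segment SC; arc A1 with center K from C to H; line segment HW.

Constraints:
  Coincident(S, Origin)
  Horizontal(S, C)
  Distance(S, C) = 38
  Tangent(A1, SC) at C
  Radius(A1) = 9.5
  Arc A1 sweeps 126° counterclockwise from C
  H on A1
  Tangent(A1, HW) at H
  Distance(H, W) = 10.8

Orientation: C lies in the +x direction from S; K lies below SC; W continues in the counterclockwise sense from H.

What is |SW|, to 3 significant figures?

43.7

S is at the origin; SC is horizontal with |SC| = 38.0 and C on the +x side, so C = (38.0, 0.00). The tangent condition forces KC to be normal to SC, so K = C + (0, -9.5) = (38.0, -9.50). On A1, C sits at bearing 90° from K; a 126° counterclockwise sweep puts H at bearing 216°, so H = K + 9.5·(cos 216°, sin 216°) = (30.3, -15.1). The tangent condition forces KH to be normal to HW, so HW runs along (−sin 216°, cos 216°); with |HW| = 10.8, W = (36.7, -23.8). Then |SW| = |W − S| = 43.7.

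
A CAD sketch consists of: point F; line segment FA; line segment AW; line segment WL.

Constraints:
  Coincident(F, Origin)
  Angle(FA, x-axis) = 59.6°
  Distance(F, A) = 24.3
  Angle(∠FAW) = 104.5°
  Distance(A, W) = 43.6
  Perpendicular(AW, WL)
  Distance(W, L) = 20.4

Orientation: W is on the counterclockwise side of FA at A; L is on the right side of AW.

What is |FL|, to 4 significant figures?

66.32

F is at the origin; FA runs at 59.6° with length 24.3, so A = 24.3·(cos 59.6°, sin 59.6°) = (12.30, 20.96). ∠FAW = 104.5°, so AW runs at 59.6° + (180° − 104.5°) = 135.1° from the x-axis; with |AW| = 43.6, W = A + 43.6·(cos 135.1°, sin 135.1°) = (-18.59, 51.74). AW is perpendicular to WL; with |WL| = 20.4 on the right of AW, L = W + 20.4·(0.7059, 0.7083) = (-4.187, 66.19). Then |FL| = |L − F| = 66.32.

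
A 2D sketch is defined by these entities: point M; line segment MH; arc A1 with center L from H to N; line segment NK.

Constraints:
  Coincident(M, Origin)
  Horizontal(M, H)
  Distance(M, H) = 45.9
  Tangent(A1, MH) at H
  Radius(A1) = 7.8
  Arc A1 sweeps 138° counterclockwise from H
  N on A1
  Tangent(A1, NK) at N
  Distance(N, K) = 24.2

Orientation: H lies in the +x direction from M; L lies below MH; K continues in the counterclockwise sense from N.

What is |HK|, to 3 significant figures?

32.4

M is at the origin; M and H share the same y with |MH| = 45.9 and H on the +x side, so H = (45.9, 0.00). Tangency of A1 to MH means the radius LH is perpendicular to MH, so L = H + (0, -7.8) = (45.9, -7.80). On A1, H sits at bearing 90° from L; a 138° counterclockwise sweep puts N at bearing 228°, so N = L + 7.8·(cos 228°, sin 228°) = (40.7, -13.6). A1 meets NK tangentially, so LN is at right angles to NK, so NK runs along (−sin 228°, cos 228°); with |NK| = 24.2, K = (58.7, -29.8). Then |HK| = |K − H| = 32.4.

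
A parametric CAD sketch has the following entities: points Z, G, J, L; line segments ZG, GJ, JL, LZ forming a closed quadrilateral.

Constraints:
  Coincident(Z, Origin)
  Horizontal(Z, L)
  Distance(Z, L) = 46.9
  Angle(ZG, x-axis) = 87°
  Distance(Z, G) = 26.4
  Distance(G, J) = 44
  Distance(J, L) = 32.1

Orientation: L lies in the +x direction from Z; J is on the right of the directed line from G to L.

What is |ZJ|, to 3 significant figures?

23.1

Checks: |GJ| = 44.00 ✓; |JL| = 32.10 ✓.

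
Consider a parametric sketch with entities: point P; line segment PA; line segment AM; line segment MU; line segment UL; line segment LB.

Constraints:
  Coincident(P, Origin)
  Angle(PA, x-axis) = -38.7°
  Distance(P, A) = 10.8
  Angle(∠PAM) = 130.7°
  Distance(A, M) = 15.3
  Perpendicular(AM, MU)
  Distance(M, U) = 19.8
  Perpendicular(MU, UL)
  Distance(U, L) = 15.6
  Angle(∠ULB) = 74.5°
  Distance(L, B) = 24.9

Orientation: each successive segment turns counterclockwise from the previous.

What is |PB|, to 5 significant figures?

18.243

P is at the origin; PA runs at -38.7° with length 10.8, so A = (8.4286, -6.7526). ∠PAM = 130.7° gives AM at 10.600° from the x-axis; with |AM| = 15.3, M = (23.468, -3.9382). AM ⟂ MU, so MU runs at 100.60°; with |MU| = 19.8, U = (19.825, 15.524). The perpendicularity gives UL at right angles to MU, so UL runs at -169.40°; with |UL| = 15.6, L = (4.4915, 12.654). ∠ULB = 74.5° gives LB at -63.900° from the x-axis; with |LB| = 24.9, B = (15.446, -9.7066). Then |PB| = |B − P| = 18.243.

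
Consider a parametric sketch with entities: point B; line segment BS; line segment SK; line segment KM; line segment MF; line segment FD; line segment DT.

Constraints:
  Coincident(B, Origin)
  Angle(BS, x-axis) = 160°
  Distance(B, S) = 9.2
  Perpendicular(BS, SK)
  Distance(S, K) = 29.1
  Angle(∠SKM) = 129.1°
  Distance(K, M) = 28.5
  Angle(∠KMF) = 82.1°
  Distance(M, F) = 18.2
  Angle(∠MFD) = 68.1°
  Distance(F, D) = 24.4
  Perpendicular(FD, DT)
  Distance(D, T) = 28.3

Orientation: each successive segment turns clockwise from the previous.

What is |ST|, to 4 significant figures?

55.57

B is at the origin; BS runs at 160.0° with length 9.2, so S = (-8.645, 3.147). BS is perpendicular to SK, so SK runs at 70.00°; with |SK| = 29.1, K = (1.308, 30.49). ∠SKM = 129.1° gives KM at 19.10° from the x-axis; with |KM| = 28.5, M = (28.24, 39.82). ∠KMF = 82.1° gives MF at -78.80° from the x-axis; with |MF| = 18.2, F = (31.77, 21.96). ∠MFD = 68.1° gives FD at 169.3° from the x-axis; with |FD| = 24.4, D = (7.798, 26.49). FD is perpendicular to DT, so DT runs at 79.30°; with |DT| = 28.3, T = (13.05, 54.30). Then |ST| = |T − S| = 55.57.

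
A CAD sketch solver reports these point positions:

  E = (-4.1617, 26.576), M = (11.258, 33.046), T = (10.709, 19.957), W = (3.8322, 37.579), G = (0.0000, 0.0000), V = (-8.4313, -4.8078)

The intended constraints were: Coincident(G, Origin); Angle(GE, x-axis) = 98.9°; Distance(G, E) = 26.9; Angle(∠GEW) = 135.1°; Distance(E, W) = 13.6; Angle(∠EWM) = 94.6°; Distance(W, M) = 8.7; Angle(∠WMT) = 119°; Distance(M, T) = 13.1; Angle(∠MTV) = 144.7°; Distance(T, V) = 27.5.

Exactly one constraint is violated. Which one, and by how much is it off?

Distance(T, V) = 27.5 — off by 3.80.

G = (0.00, 0.00) ✓; GE at 98.90° ✓; |GE| = 26.90 ✓; ∠GEW = 135.1° ✓; |EW| = 13.60 ✓; ∠EWM = 94.60° ✓; |WM| = 8.700 ✓; ∠WMT = 119.0° ✓; |MT| = 13.10 ✓; ∠MTV = 144.7° ✓; |TV| = 31.30 ✗.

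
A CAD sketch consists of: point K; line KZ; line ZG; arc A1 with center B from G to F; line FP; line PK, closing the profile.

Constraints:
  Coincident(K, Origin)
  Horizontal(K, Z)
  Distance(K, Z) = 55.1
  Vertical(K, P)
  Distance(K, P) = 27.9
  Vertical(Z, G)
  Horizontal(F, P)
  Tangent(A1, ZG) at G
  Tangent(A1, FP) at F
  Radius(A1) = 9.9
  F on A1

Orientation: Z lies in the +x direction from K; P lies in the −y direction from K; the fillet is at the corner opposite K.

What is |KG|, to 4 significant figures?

57.97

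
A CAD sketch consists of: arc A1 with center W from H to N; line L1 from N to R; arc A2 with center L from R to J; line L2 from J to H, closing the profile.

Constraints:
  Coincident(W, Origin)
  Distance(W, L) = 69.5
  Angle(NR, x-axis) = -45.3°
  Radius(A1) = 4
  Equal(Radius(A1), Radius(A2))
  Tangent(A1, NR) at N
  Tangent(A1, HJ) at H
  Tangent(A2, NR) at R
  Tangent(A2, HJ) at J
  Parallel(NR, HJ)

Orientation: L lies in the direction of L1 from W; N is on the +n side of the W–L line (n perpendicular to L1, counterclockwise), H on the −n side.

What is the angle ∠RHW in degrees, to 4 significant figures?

83.43°

Tangency of A1 to both parallel lines with radius 4.0 puts N and H at W ± 4.0·n: N = (2.843, 2.814), H = (-2.843, -2.814). Equal radii place R and J the same way about L: R = L + 4.0·n = (51.73, -46.59), J = L − 4.0·n = (46.04, -52.21). Then cos ∠RHW = HR·HW / (|HR||HW|), giving 83.43°.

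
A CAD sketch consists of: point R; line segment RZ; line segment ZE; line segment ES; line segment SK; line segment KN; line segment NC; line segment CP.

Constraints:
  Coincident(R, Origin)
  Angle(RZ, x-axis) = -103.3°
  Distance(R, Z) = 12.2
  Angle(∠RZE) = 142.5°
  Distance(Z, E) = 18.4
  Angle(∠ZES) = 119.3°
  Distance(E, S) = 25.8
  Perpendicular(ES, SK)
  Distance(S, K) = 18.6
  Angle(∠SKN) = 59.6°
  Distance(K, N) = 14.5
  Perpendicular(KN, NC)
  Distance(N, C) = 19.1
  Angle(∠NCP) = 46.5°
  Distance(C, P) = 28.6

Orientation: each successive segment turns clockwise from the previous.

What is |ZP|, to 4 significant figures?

40.38

KN is perpendicular to NC, so NC runs at -141.9°; with |NC| = 19.1, C = (-40.34, -19.94). ∠NCP = 46.5° gives CP at 84.60° from the x-axis; with |CP| = 28.6, P = (-37.65, 8.537). Then |ZP| = |P − Z| = 40.38.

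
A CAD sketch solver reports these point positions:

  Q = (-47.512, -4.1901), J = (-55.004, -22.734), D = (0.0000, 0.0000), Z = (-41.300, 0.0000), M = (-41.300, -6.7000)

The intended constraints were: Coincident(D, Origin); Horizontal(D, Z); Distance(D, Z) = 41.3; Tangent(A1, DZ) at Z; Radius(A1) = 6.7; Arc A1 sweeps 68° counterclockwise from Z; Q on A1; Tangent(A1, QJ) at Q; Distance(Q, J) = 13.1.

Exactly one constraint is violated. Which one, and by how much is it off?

Distance(Q, J) = 13.1 — off by 6.90.

D = (0.00, 0.00) ✓; D.y = 0.00, Z.y = 0.00 ✓; |DZ| = 41.30 ✓; ∠(MZ, ZD) = 90.00° ✓; |MZ| = 6.700 ✓; bearing(M→Q) − bearing(M→Z) = 68.00° ✓; |MQ| = 6.700 ✓; ∠(MQ, QJ) = 90.00° ✓; |QJ| = 20.00 ✗.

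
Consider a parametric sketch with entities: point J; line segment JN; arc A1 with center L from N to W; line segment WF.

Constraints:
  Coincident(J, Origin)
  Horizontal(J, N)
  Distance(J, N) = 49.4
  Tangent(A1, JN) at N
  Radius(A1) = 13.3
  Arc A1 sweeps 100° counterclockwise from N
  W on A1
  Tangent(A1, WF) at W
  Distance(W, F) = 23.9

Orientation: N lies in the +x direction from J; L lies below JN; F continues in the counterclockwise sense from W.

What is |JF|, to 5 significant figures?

56.292

J is at the origin; JN is horizontal with |JN| = 49.4 and N on the +x side, so N = (49.400, 0.0000). The tangent condition forces LN to be normal to JN, so L = N + (0, -13.3) = (49.400, -13.300). On A1, N sits at bearing 90° from L; a 100° counterclockwise sweep puts W at bearing 190°, so W = L + 13.3·(cos 190°, sin 190°) = (36.302, -15.610). Since A1 is tangent to WF there, LW ⟂ WF, so WF runs along (−sin 190°, cos 190°); with |WF| = 23.9, F = (40.452, -39.146). Then |JF| = |F − J| = 56.292.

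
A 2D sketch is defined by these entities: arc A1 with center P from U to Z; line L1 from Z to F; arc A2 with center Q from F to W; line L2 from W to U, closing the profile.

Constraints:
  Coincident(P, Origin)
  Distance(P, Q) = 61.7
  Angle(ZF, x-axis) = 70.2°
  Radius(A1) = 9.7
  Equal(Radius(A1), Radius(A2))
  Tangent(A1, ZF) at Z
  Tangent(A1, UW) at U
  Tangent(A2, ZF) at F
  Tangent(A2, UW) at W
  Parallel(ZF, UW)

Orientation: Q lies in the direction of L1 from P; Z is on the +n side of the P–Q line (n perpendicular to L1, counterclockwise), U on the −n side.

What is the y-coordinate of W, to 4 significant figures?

54.77

The slot axis is L1's direction at 70.2°, so u = (cos 70.2°, sin 70.2°) = (0.3387, 0.9409) and n = (−sin 70.2°, cos 70.2°) = (-0.9409, 0.3387). P is at the origin and Q lies 61.7 along u from P, so Q = 61.7·u = (20.90, 58.05). Tangency of A1 to both parallel lines with radius 9.7 puts Z and U at P ± 9.7·n: Z = (-9.127, 3.286), U = (9.127, -3.286). Equal radii place F and W the same way about Q: F = Q + 9.7·n = (11.77, 61.34), W = Q − 9.7·n = (30.03, 54.77). So W.y = 54.77.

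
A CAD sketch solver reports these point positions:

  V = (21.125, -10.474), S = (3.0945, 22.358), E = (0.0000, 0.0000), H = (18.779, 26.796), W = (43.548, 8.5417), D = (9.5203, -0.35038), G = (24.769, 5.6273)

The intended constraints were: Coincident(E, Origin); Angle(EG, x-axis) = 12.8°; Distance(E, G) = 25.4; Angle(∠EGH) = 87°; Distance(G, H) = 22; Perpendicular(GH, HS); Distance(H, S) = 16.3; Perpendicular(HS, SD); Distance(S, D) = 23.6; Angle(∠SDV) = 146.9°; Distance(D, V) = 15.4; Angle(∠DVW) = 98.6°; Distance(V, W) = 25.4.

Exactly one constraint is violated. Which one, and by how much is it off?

Distance(V, W) = 25.4 — off by 4.00.

E = (0.00, 0.00) ✓; EG at 12.80° ✓; |EG| = 25.40 ✓; ∠EGH = 87.00° ✓; |GH| = 22.00 ✓; ∠(GH, HS) = 90.00° ✓; |HS| = 16.30 ✓; ∠(HS, SD) = 90.00° ✓; |SD| = 23.60 ✓; ∠SDV = 146.9° ✓; |DV| = 15.40 ✓; ∠DVW = 98.60° ✓; |VW| = 29.40 ✗.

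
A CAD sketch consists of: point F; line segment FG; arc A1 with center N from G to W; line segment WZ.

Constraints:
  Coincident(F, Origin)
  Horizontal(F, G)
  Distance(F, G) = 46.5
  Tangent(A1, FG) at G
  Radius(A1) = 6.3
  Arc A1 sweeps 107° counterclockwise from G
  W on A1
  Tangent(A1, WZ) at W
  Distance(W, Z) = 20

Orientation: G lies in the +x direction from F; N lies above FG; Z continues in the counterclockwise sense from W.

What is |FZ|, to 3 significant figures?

54.1

F is at the origin; FG is horizontal with |FG| = 46.5 and G on the +x side, so G = (46.5, 0.00). The tangent condition forces NG to be normal to FG, so N = G + (0, 6.3) = (46.5, 6.30). On A1, G sits at bearing -90° from N; a 107° counterclockwise sweep puts W at bearing 17°, so W = N + 6.3·(cos 17°, sin 17°) = (52.5, 8.14). The tangent condition forces NW to be normal to WZ, so WZ runs along (−sin 17°, cos 17°); with |WZ| = 20.0, Z = (46.7, 27.3). Then |FZ| = |Z − F| = 54.1.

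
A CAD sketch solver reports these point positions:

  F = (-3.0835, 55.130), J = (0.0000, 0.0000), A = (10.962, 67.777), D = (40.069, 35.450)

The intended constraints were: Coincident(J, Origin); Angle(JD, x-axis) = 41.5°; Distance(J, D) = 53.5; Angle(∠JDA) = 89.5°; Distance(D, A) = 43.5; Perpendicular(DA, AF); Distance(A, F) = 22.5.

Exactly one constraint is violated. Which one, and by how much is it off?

Distance(A, F) = 22.5 — off by 3.60.

J = (0.00, 0.00) ✓; JD at 41.50° ✓; |JD| = 53.50 ✓; ∠JDA = 89.50° ✓; |DA| = 43.50 ✓; ∠(DA, AF) = 90.00° ✓; |AF| = 18.90 ✗.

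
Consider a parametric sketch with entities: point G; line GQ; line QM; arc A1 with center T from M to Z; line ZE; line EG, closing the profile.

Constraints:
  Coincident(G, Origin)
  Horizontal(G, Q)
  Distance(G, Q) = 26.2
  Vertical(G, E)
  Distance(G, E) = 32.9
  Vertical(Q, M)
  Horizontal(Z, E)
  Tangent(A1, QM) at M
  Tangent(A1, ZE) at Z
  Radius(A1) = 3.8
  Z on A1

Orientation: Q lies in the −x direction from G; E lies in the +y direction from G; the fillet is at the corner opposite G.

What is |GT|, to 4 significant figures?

36.72

G is at the origin; G and Q share the same y with |GQ| = 26.2 and Q on the −x side, so Q = (-26.20, 0.000). GE is vertical with |GE| = 32.9 and E on the +y side, so E = (0.000, 32.90). The virtual corner opposite G is at (-26.20, 32.90). The tangent condition forces TM to be normal to QM and the tangent condition forces TZ to be normal to ZE, with radius 3.8, so the center T sits 3.8 in from both sides at T = (-22.40, 29.10). Then |GT| = |T − G| = 36.72.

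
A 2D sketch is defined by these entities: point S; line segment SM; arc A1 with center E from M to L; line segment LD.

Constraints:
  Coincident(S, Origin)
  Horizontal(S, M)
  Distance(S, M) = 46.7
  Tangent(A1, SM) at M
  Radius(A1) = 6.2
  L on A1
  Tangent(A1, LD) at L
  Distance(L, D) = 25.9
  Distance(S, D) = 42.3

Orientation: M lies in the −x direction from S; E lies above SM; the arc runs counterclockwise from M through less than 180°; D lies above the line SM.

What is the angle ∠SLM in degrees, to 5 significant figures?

140.01°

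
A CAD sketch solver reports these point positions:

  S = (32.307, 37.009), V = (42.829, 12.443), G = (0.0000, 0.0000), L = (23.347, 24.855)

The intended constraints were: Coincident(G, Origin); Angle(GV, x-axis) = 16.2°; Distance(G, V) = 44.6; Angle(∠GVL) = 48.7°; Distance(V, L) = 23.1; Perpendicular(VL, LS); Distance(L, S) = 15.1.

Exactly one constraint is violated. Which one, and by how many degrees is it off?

Perpendicular(VL, LS) — off by 3.90°.

G = (0.00, 0.00) ✓; GV at 16.20° ✓; |GV| = 44.60 ✓; ∠GVL = 48.70° ✓; |VL| = 23.10 ✓; ∠(VL, LS) = 93.90° ✗; |LS| = 15.10 ✓.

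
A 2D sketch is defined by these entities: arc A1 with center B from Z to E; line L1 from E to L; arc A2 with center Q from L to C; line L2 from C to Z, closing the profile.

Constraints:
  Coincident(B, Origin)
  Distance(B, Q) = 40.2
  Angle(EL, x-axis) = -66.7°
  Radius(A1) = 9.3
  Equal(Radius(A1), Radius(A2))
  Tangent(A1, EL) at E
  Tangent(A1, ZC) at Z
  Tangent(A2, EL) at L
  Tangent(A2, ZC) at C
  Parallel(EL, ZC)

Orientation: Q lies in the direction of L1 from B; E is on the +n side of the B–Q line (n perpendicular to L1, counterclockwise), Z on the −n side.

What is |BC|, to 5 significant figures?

41.262

The slot axis is L1's direction at -66.7°, so u = (cos -66.7°, sin -66.7°) = (0.39555, -0.91845) and n = (−sin -66.7°, cos -66.7°) = (0.91845, 0.39555). B is at the origin and Q lies 40.2 along u from B, so Q = 40.2·u = (15.901, -36.922). Tangency of A1 to both parallel lines with radius 9.3 puts E and Z at B ± 9.3·n: E = (8.5416, 3.6786), Z = (-8.5416, -3.6786). Equal radii place L and C the same way about Q: L = Q + 9.3·n = (24.442, -33.243), C = Q − 9.3·n = (7.3594, -40.600). Then |BC| = |C − B| = 41.262.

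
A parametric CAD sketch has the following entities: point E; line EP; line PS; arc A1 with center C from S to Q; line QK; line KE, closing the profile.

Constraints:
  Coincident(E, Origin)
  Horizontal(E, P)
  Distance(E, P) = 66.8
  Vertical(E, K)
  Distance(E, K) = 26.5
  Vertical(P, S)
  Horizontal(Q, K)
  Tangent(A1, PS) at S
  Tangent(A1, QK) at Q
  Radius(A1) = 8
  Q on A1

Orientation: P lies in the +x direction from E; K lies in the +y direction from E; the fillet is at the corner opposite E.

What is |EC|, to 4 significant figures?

61.64

E is at the origin; E and P share the same y with |EP| = 66.8 and P on the +x side, so P = (66.80, 0.000). E and K share the same x with |EK| = 26.5 and K on the +y side, so K = (0.000, 26.50). The virtual corner opposite E is at (66.80, 26.50). A1 meets PS tangentially, so CS is at right angles to PS and the tangent condition forces CQ to be normal to QK, with radius 8.0, so the center C sits 8.0 in from both sides at C = (58.80, 18.50). Then |EC| = |C − E| = 61.64.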